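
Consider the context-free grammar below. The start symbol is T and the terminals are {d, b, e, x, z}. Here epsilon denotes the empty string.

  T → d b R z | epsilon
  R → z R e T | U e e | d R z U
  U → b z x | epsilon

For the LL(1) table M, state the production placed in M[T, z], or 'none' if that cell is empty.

T → epsilon

FIRST(T): from T→d b R z we get {d}; from T→epsilon we get {epsilon}. So FIRST(T) = {epsilon, d}.
FIRST(U): from U→b z x we get {b}; from U→epsilon we get {epsilon}. So FIRST(U) = {epsilon, b}.
FIRST(R): from R→z R e T we get {z}; from R→U e e we get {b, e}; from R→d R z U we get {d}. So FIRST(R) = {b, d, e, z}.
FOLLOW(T) includes $ since T is the start symbol.
FOLLOW(R): in T→d b R z, R is followed by z with FIRST {z}; in R→z R e T, R is followed by e T with FIRST {e}; in R→d R z U, R is followed by z U with FIRST {z}. Thus FOLLOW(R) = {e, z}.
FOLLOW(T): in R→z R e T, the suffix after T is empty, so FOLLOW(T) ⊇ FOLLOW(R) = {e, z}. Thus FOLLOW(T) = {$, e, z}.
For T → d b R z: FIRST(d b R z) = {d}, so it goes in M[T, t] for t ∈ {d}.
For T → epsilon: FIRST(epsilon) = {epsilon}, so it goes in M[T, t] for t ∈ {}; since epsilon ∈ FIRST, also for every t ∈ FOLLOW(T) = {$, e, z}.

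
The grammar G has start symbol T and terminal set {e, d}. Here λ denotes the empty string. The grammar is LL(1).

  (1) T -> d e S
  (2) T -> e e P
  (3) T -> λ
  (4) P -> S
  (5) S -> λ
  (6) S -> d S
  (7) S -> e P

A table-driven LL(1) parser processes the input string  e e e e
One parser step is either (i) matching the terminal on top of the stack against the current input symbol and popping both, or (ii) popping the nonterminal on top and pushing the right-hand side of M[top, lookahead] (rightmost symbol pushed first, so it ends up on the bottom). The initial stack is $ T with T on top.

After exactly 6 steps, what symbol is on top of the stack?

P

     Stack    Input      Action
  1  $ T      e e e e $  expand T -> e e P
  2  $ P e e  e e e e $  match e
  3  $ P e    e e e $    match e
  4  $ P      e e $      expand P -> S
  5  $ S      e e $      expand S -> e P
  6  $ P e    e e $      match e
Stack after step 6: $ P (top = P).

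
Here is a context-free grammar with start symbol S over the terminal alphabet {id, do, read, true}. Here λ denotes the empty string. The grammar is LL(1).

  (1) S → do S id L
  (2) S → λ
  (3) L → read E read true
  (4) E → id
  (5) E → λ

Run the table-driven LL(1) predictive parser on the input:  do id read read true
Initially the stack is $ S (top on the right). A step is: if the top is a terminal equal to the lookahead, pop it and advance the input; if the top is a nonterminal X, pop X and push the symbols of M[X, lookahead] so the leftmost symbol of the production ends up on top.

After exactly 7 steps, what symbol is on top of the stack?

step 1: stack=$ S  input=do id read read true $  — expand S → do S id L
step 2: stack=$ L id S do  input=do id read read true $  — match do
step 3: stack=$ L id S  input=id read read true $  — expand S → λ
step 4: stack=$ L id  input=id read read true $  — match id
step 5: stack=$ L  input=read read true $  — expand L → read E read true
step 6: stack=$ true read E read  input=read read true $  — match read
step 7: stack=$ true read E  input=read true $  — expand E → λ
Stack after step 7: $ true read (top = read).

read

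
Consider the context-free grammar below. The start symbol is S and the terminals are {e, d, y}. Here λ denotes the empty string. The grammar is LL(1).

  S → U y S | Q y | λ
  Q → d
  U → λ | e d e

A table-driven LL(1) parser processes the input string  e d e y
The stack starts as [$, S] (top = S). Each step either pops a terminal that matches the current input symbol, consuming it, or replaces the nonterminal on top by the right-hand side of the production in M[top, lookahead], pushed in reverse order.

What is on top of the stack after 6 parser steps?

step 1: stack=$ S  input=e d e y $  — expand S → U y S
step 2: stack=$ S y U  input=e d e y $  — expand U → e d e
step 3: stack=$ S y e d e  input=e d e y $  — match e
step 4: stack=$ S y e d  input=d e y $  — match d
step 5: stack=$ S y e  input=e y $  — match e
step 6: stack=$ S y  input=y $  — match y
Stack after step 6: $ S (top = S).

S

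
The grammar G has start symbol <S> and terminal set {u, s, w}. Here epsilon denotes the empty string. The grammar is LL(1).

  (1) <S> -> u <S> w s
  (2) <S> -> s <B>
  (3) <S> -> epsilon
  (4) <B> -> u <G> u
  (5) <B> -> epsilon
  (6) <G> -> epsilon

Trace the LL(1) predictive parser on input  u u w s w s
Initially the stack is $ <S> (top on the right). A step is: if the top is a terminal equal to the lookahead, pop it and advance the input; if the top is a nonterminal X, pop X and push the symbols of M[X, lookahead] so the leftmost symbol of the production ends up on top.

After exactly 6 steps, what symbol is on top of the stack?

     Stack            Input          Action
  1  $ <S>            u u w s w s $  expand <S> -> u <S> w s
  2  $ s w <S> u      u u w s w s $  match u
  3  $ s w <S>        u w s w s $    expand <S> -> u <S> w s
  4  $ s w s w <S> u  u w s w s $    match u
  5  $ s w s w <S>    w s w s $      expand <S> -> epsilon
  6  $ s w s w        w s w s $      match w
Stack after step 6: $ s w s (top = s).

s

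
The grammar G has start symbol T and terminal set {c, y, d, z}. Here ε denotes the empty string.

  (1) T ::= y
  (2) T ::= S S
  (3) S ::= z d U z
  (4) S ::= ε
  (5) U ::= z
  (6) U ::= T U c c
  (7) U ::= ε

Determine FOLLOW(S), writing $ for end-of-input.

{$, c, y, z}

FIRST(S) = {ε, z}
FIRST(T) = {ε, y, z}  (via S S)
FIRST(U) = {ε, c, y, z}  (via T U c c)
FOLLOW(T) includes $ since T is the start symbol.
FOLLOW(T): in U::=T U c c, T is followed by U c c with FIRST {c, y, z}. Thus FOLLOW(T) = {$, c, y, z}.
FOLLOW(S): in T::=S S (occurrence 1), S is followed by S with FIRST {ε, z}; in T::=S S (occurrence 1), the suffix after S is nullable, so FOLLOW(S) ⊇ FOLLOW(T) = {$, c, y, z}; in T::=S S (occurrence 2), the suffix after S is empty, so FOLLOW(S) ⊇ FOLLOW(T) = {$, c, y, z}. Thus FOLLOW(S) = {$, c, y, z}.
FOLLOW(U): in S::=z d U z, U is followed by z with FIRST {z}; in U::=T U c c, U is followed by c c with FIRST {c}. Thus FOLLOW(U) = {c, z}.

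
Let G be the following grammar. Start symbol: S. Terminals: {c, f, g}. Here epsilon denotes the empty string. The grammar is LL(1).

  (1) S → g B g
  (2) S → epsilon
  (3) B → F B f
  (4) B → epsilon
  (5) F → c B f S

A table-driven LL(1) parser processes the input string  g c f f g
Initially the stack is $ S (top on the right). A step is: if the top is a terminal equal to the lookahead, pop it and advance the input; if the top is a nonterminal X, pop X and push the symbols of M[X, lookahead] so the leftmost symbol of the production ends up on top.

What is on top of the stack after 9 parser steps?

     Stack            Input        Action
  1  $ S              g c f f g $  expand S → g B g
  2  $ g B g          g c f f g $  match g
  3  $ g B            c f f g $    expand B → F B f
  4  $ g f B F        c f f g $    expand F → c B f S
  5  $ g f B S f B c  c f f g $    match c
  6  $ g f B S f B    f f g $      expand B → epsilon
  7  $ g f B S f      f f g $      match f
  8  $ g f B S        f g $        expand S → epsilon
  9  $ g f B          f g $        expand B → epsilon
Stack after step 9: $ g f (top = f).

f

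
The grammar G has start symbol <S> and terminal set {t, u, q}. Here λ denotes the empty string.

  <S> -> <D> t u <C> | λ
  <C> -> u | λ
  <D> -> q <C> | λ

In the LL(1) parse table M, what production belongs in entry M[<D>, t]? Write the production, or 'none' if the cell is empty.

FIRST(<C>): from <C>->u we get {u}; from <C>->λ we get {λ}. So FIRST(<C>) = {λ, u}.
FIRST(<D>): from <D>->q <C> we get {q}; from <D>->λ we get {λ}. So FIRST(<D>) = {λ, q}.
FIRST(<S>): from <S>-><D> t u <C> we get {q, t}; from <S>->λ we get {λ}. So FIRST(<S>) = {λ, q, t}.
FOLLOW(<S>) includes $ since <S> is the start symbol.
FOLLOW(<D>): in <S>-><D> t u <C>, <D> is followed by t u <C> with FIRST {t}. Thus FOLLOW(<D>) = {t}.
For <D> -> q <C>: FIRST(q <C>) = {q}, so it goes in M[<D>, t] for t ∈ {q}.
For <D> -> λ: FIRST(λ) = {λ}, so it goes in M[<D>, t] for t ∈ {}; since λ ∈ FIRST, also for every t ∈ FOLLOW(<D>) = {t}.

<D> -> λ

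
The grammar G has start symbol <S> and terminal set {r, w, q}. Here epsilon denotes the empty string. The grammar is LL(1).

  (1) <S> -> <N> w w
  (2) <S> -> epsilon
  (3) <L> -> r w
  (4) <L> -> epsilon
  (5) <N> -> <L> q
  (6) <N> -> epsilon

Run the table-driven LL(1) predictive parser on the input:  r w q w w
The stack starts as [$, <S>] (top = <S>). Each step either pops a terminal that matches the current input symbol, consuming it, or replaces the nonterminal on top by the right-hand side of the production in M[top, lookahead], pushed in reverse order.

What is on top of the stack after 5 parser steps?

q

step 1: stack=$ <S>  input=r w q w w $  — expand <S> -> <N> w w
step 2: stack=$ w w <N>  input=r w q w w $  — expand <N> -> <L> q
step 3: stack=$ w w q <L>  input=r w q w w $  — expand <L> -> r w
step 4: stack=$ w w q w r  input=r w q w w $  — match r
step 5: stack=$ w w q w  input=w q w w $  — match w
Stack after step 5: $ w w q (top = q).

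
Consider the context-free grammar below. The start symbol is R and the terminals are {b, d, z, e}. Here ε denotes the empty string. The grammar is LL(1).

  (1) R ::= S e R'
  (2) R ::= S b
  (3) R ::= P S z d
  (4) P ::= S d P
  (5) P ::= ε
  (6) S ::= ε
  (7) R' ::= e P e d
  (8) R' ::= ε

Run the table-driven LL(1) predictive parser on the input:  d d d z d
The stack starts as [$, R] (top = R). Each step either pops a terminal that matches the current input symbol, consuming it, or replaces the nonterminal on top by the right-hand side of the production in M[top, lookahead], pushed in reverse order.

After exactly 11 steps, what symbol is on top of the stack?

S

step 1: stack=$ R  input=d d d z d $  — expand R ::= P S z d
step 2: stack=$ d z S P  input=d d d z d $  — expand P ::= S d P
step 3: stack=$ d z S P d S  input=d d d z d $  — expand S ::= ε
step 4: stack=$ d z S P d  input=d d d z d $  — match d
step 5: stack=$ d z S P  input=d d z d $  — expand P ::= S d P
step 6: stack=$ d z S P d S  input=d d z d $  — expand S ::= ε
step 7: stack=$ d z S P d  input=d d z d $  — match d
step 8: stack=$ d z S P  input=d z d $  — expand P ::= S d P
step 9: stack=$ d z S P d S  input=d z d $  — expand S ::= ε
step 10: stack=$ d z S P d  input=d z d $  — match d
step 11: stack=$ d z S P  input=z d $  — expand P ::= ε
Stack after step 11: $ d z S (top = S).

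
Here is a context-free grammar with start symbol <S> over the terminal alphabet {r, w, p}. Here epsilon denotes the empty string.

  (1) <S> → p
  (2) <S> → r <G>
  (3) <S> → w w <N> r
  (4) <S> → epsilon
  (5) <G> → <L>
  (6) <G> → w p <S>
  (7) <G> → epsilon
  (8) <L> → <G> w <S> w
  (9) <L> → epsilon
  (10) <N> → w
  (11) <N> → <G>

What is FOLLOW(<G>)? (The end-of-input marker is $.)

FIRST(<S>) = {epsilon, p, r, w}
FIRST(<G>) = {epsilon, w}  (via <L>)
FIRST(<L>) = {epsilon, w}  (via <G> w <S> w)
FIRST(<N>) = {epsilon, w}  (via <G>)
FOLLOW(<S>) includes $ since <S> is the start symbol.
FOLLOW(<N>): in <S>→w w <N> r, <N> is followed by r with FIRST {r}. Thus FOLLOW(<N>) = {r}.
FOLLOW(<S>): in <G>→w p <S>, the suffix after <S> is empty, so FOLLOW(<S>) ⊇ FOLLOW(<G>) = {$, r, w}; in <L>→<G> w <S> w, <S> is followed by w with FIRST {w}. Thus FOLLOW(<S>) = {$, r, w}.
FOLLOW(<G>): in <S>→r <G>, the suffix after <G> is empty, so FOLLOW(<G>) ⊇ FOLLOW(<S>) = {$, r, w}; in <L>→<G> w <S> w, <G> is followed by w <S> w with FIRST {w}; in <N>→<G>, the suffix after <G> is empty, so FOLLOW(<G>) ⊇ FOLLOW(<N>) = {r}. Thus FOLLOW(<G>) = {$, r, w}.
FOLLOW(<L>): in <G>→<L>, the suffix after <L> is empty, so FOLLOW(<L>) ⊇ FOLLOW(<G>) = {$, r, w}. Thus FOLLOW(<L>) = {$, r, w}.

{$, r, w}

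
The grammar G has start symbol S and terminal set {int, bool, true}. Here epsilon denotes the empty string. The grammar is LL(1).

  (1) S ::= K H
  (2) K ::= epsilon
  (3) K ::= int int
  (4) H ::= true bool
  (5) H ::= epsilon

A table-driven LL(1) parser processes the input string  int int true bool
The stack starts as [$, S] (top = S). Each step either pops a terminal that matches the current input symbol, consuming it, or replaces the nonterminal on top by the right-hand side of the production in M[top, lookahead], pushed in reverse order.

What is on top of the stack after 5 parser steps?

step 1: stack=$ S  input=int int true bool $  — expand S ::= K H
step 2: stack=$ H K  input=int int true bool $  — expand K ::= int int
step 3: stack=$ H int int  input=int int true bool $  — match int
step 4: stack=$ H int  input=int true bool $  — match int
step 5: stack=$ H  input=true bool $  — expand H ::= true bool
Stack after step 5: $ bool true (top = true).

true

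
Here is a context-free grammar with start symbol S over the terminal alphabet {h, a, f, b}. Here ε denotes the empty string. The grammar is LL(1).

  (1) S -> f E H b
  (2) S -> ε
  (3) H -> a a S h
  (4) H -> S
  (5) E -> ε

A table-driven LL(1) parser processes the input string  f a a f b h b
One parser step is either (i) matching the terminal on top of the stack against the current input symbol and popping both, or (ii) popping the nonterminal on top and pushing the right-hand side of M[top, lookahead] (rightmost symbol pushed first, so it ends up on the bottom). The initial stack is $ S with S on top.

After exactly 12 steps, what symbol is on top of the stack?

h

      Stack          Input            Action
   1  $ S            f a a f b h b $  expand S -> f E H b
   2  $ b H E f      f a a f b h b $  match f
   3  $ b H E        a a f b h b $    expand E -> ε
   4  $ b H          a a f b h b $    expand H -> a a S h
   5  $ b h S a a    a a f b h b $    match a
   6  $ b h S a      a f b h b $      match a
   7  $ b h S        f b h b $        expand S -> f E H b
   8  $ b h b H E f  f b h b $        match f
   9  $ b h b H E    b h b $          expand E -> ε
  10  $ b h b H      b h b $          expand H -> S
  11  $ b h b S      b h b $          expand S -> ε
  12  $ b h b        b h b $          match b
Stack after step 12: $ b h (top = h).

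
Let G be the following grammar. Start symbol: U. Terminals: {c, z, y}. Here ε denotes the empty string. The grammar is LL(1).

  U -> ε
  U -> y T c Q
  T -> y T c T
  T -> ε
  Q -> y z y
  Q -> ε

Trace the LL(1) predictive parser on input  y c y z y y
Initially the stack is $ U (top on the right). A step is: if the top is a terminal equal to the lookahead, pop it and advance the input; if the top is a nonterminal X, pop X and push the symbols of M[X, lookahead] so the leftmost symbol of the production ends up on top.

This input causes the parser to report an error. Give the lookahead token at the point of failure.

y

step 1: stack=$ U  input=y c y z y y $  — expand U -> y T c Q
step 2: stack=$ Q c T y  input=y c y z y y $  — match y
step 3: stack=$ Q c T  input=c y z y y $  — expand T -> ε
step 4: stack=$ Q c  input=c y z y y $  — match c
step 5: stack=$ Q  input=y z y y $  — expand Q -> y z y
step 6: stack=$ y z y  input=y z y y $  — match y
step 7: stack=$ y z  input=z y y $  — match z
step 8: stack=$ y  input=y y $  — match y
step 9: stack=$  input=y $  — error: stack empty but input remains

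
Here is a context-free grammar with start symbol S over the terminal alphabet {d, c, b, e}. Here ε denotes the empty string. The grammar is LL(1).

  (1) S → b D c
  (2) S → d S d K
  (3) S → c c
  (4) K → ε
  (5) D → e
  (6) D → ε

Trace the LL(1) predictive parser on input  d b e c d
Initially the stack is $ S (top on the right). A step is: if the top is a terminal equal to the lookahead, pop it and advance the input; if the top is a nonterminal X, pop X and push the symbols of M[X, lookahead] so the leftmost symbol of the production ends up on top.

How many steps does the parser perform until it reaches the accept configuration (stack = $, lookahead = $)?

step 1: stack=$ S  input=d b e c d $  — expand S → d S d K
step 2: stack=$ K d S d  input=d b e c d $  — match d
step 3: stack=$ K d S  input=b e c d $  — expand S → b D c
step 4: stack=$ K d c D b  input=b e c d $  — match b
step 5: stack=$ K d c D  input=e c d $  — expand D → e
step 6: stack=$ K d c e  input=e c d $  — match e
step 7: stack=$ K d c  input=c d $  — match c
step 8: stack=$ K d  input=d $  — match d
step 9: stack=$ K  input=$  — expand K → ε
Accept reached after 9 steps.

9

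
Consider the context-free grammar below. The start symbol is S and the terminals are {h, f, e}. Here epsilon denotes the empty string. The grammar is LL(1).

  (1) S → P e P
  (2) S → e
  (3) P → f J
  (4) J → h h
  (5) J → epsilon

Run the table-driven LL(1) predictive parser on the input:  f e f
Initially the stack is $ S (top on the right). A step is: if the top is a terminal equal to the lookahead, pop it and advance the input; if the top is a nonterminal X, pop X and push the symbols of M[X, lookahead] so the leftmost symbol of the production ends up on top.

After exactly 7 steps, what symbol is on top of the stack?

     Stack      Input    Action
  1  $ S        f e f $  expand S → P e P
  2  $ P e P    f e f $  expand P → f J
  3  $ P e J f  f e f $  match f
  4  $ P e J    e f $    expand J → epsilon
  5  $ P e      e f $    match e
  6  $ P        f $      expand P → f J
  7  $ J f      f $      match f
Stack after step 7: $ J (top = J).

J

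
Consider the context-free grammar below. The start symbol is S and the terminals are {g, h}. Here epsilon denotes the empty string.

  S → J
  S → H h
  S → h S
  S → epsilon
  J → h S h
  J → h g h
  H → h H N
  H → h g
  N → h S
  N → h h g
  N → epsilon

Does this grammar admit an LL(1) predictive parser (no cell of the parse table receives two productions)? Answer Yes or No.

No

FIRST(S) = {epsilon, h}
FIRST(J) = {h}
FIRST(H) = {h}
FIRST(N) = {epsilon, h}
FOLLOW(S) = {$, h}
FOLLOW(J) = {$, h}
FOLLOW(H) = {h}
FOLLOW(N) = {h}
Cell M[H, h] receives both H → h H N and H → h g — the grammar is not LL(1).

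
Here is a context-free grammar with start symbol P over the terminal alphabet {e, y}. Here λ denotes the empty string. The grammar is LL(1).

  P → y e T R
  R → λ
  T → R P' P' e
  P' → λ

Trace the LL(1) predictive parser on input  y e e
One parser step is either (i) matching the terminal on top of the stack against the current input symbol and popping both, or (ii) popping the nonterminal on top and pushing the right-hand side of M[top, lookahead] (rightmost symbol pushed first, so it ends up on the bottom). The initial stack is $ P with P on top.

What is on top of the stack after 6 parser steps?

step 1: stack=$ P  input=y e e $  — expand P → y e T R
step 2: stack=$ R T e y  input=y e e $  — match y
step 3: stack=$ R T e  input=e e $  — match e
step 4: stack=$ R T  input=e $  — expand T → R P' P' e
step 5: stack=$ R e P' P' R  input=e $  — expand R → λ
step 6: stack=$ R e P' P'  input=e $  — expand P' → λ
Stack after step 6: $ R e P' (top = P').

P'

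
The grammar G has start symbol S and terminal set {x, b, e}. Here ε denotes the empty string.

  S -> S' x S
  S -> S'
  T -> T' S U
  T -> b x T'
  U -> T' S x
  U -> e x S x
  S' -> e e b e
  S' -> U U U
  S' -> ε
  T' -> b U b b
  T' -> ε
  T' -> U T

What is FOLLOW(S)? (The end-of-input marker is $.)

{$, b, e, x}

FIRST(S): from S->S' x S we get {b, e, x}; from S->S' we get {ε, b, e, x}. So FIRST(S) = {ε, b, e, x}.
FIRST(T): from T->T' S U we get {b, e, x}; from T->b x T' we get {b}. So FIRST(T) = {b, e, x}.
FIRST(U): from U->T' S x we get {b, e, x}; from U->e x S x we get {e}. So FIRST(U) = {b, e, x}.
FIRST(S'): from S'->e e b e we get {e}; from S'->U U U we get {b, e, x}; from S'->ε we get {ε}. So FIRST(S') = {ε, b, e, x}.
FIRST(T'): from T'->b U b b we get {b}; from T'->ε we get {ε}; from T'->U T we get {b, e, x}. So FIRST(T') = {ε, b, e, x}.
FOLLOW(S) includes $ since S is the start symbol.
FOLLOW(S): in S->S' x S, the suffix after S is empty (adds nothing new); in T->T' S U, S is followed by U with FIRST {b, e, x}; in U->T' S x, S is followed by x with FIRST {x}; in U->e x S x, S is followed by x with FIRST {x}. Thus FOLLOW(S) = {$, b, e, x}.
FOLLOW(S'): in S->S' x S, S' is followed by x S with FIRST {x}; in S->S', the suffix after S' is empty, so FOLLOW(S') ⊇ FOLLOW(S) = {$, b, e, x}. Thus FOLLOW(S') = {$, b, e, x}.
FOLLOW(T): in T'->U T, the suffix after T is empty, so FOLLOW(T) ⊇ FOLLOW(T') = {b, e, x}. Thus FOLLOW(T) = {b, e, x}.
FOLLOW(U): in T->T' S U, the suffix after U is empty, so FOLLOW(U) ⊇ FOLLOW(T) = {b, e, x}; in S'->U U U (occurrence 1), U is followed by U U with FIRST {b, e, x}; in S'->U U U (occurrence 2), U is followed by U with FIRST {b, e, x}; in S'->U U U (occurrence 3), the suffix after U is empty, so FOLLOW(U) ⊇ FOLLOW(S') = {$, b, e, x}; in T'->b U b b, U is followed by b b with FIRST {b}; in T'->U T, U is followed by T with FIRST {b, e, x}. Thus FOLLOW(U) = {$, b, e, x}.
FOLLOW(T'): in T->T' S U, T' is followed by S U with FIRST {b, e, x}; in T->b x T', the suffix after T' is empty, so FOLLOW(T') ⊇ FOLLOW(T) = {b, e, x}; in U->T' S x, T' is followed by S x with FIRST {b, e, x}. Thus FOLLOW(T') = {b, e, x}.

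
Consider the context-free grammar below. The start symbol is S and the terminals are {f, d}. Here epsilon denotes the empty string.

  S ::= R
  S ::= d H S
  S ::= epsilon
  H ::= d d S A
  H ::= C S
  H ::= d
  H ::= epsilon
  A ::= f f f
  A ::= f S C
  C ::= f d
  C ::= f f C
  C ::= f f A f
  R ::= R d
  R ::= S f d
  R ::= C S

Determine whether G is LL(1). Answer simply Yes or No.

No

FIRST(S) = {epsilon, d, f}
FIRST(H) = {epsilon, d, f}
FIRST(A) = {f}
FIRST(C) = {f}
FIRST(R) = {d, f}
FOLLOW(S) = {$, d, f}
FOLLOW(H) = {$, d, f}
FOLLOW(A) = {$, d, f}
FOLLOW(C) = {$, d, f}
FOLLOW(R) = {$, d, f}
Cell M[A, f] receives both A ::= f f f and A ::= f S C — the grammar is not LL(1).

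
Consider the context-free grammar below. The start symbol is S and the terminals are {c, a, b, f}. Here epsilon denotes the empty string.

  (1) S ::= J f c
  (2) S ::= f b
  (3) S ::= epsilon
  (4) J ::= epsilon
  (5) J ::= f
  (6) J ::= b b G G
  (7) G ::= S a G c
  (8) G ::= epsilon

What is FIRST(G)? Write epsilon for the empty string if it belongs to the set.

FIRST(J) = {epsilon, b, f}
FIRST(S) = {epsilon, b, f}  (via J f c)
FIRST(G) = {epsilon, a, b, f}  (via S a G c)

{epsilon, a, b, f}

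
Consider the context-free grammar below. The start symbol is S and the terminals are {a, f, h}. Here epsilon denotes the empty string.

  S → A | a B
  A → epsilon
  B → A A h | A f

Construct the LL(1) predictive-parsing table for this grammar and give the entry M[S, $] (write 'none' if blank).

FIRST(A): from A→epsilon we get {epsilon}. So FIRST(A) = {epsilon}.
FIRST(S): from S→A we get {epsilon}; from S→a B we get {a}. So FIRST(S) = {epsilon, a}.
FIRST(B): from B→A A h we get {h}; from B→A f we get {f}. So FIRST(B) = {f, h}.
FOLLOW(S) includes $ since S is the start symbol.
FOLLOW(S): S appears on no right-hand side. Thus FOLLOW(S) = {$}.
For S → A: FIRST(A) = {epsilon}, so it goes in M[S, t] for t ∈ {}; since epsilon ∈ FIRST, also for every t ∈ FOLLOW(S) = {$}.
For S → a B: FIRST(a B) = {a}, so it goes in M[S, t] for t ∈ {a}.

S → A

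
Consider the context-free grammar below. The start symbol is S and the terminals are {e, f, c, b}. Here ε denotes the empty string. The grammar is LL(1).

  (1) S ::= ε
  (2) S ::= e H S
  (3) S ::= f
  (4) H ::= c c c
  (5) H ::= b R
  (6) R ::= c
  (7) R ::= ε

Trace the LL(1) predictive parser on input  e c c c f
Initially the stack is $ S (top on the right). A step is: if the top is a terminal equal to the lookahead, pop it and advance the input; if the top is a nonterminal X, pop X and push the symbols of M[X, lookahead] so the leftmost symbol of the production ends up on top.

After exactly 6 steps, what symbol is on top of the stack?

S

step 1: stack=$ S  input=e c c c f $  — expand S ::= e H S
step 2: stack=$ S H e  input=e c c c f $  — match e
step 3: stack=$ S H  input=c c c f $  — expand H ::= c c c
step 4: stack=$ S c c c  input=c c c f $  — match c
step 5: stack=$ S c c  input=c c f $  — match c
step 6: stack=$ S c  input=c f $  — match c
Stack after step 6: $ S (top = S).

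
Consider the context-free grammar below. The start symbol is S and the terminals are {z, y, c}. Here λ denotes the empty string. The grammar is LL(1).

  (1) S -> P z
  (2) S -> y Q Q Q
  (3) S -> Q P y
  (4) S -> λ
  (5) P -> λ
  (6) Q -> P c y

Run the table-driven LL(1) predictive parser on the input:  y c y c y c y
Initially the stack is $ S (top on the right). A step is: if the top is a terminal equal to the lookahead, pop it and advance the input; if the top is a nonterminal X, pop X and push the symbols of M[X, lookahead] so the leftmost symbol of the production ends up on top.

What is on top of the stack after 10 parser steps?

      Stack        Input            Action
   1  $ S          y c y c y c y $  expand S -> y Q Q Q
   2  $ Q Q Q y    y c y c y c y $  match y
   3  $ Q Q Q      c y c y c y $    expand Q -> P c y
   4  $ Q Q y c P  c y c y c y $    expand P -> λ
   5  $ Q Q y c    c y c y c y $    match c
   6  $ Q Q y      y c y c y $      match y
   7  $ Q Q        c y c y $        expand Q -> P c y
   8  $ Q y c P    c y c y $        expand P -> λ
   9  $ Q y c      c y c y $        match c
  10  $ Q y        y c y $          match y
Stack after step 10: $ Q (top = Q).

Q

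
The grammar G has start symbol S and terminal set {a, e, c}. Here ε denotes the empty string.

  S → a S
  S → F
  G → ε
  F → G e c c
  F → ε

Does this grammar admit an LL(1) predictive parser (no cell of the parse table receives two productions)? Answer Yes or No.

Yes

FIRST(S) = {ε, a, e}
FIRST(G) = {ε}
FIRST(F) = {ε, e}
FOLLOW(S) = {$}
FOLLOW(G) = {e}
FOLLOW(F) = {$}
Each cell of M receives at most one production.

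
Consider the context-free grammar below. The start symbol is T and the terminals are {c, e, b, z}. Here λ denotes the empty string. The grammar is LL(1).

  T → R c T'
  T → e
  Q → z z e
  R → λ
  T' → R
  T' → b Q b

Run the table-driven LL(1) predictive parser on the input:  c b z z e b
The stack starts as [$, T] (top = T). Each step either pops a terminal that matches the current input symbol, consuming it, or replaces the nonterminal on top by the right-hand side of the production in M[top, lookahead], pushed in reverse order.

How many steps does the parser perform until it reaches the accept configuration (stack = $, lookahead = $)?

10

      Stack      Input          Action
   1  $ T        c b z z e b $  expand T → R c T'
   2  $ T' c R   c b z z e b $  expand R → λ
   3  $ T' c     c b z z e b $  match c
   4  $ T'       b z z e b $    expand T' → b Q b
   5  $ b Q b    b z z e b $    match b
   6  $ b Q      z z e b $      expand Q → z z e
   7  $ b e z z  z z e b $      match z
   8  $ b e z    z e b $        match z
   9  $ b e      e b $          match e
  10  $ b        b $            match b
Accept reached after 10 steps.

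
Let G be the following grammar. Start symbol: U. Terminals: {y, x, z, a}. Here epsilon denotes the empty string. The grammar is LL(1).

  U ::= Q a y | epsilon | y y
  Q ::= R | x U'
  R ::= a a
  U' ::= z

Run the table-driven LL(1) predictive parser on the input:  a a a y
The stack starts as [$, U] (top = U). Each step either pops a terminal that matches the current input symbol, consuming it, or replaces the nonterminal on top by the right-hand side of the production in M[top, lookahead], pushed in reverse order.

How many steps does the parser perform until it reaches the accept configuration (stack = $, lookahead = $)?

7

step 1: stack=$ U  input=a a a y $  — expand U ::= Q a y
step 2: stack=$ y a Q  input=a a a y $  — expand Q ::= R
step 3: stack=$ y a R  input=a a a y $  — expand R ::= a a
step 4: stack=$ y a a a  input=a a a y $  — match a
step 5: stack=$ y a a  input=a a y $  — match a
step 6: stack=$ y a  input=a y $  — match a
step 7: stack=$ y  input=y $  — match y
Accept reached after 7 steps.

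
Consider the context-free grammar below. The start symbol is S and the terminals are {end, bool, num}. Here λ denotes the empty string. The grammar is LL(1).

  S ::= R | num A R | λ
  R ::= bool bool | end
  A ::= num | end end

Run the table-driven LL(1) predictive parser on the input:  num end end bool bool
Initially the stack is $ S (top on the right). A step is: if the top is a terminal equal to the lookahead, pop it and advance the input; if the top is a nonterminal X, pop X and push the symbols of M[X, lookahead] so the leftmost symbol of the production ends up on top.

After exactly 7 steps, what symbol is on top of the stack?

     Stack        Input                    Action
  1  $ S          num end end bool bool $  expand S ::= num A R
  2  $ R A num    num end end bool bool $  match num
  3  $ R A        end end bool bool $      expand A ::= end end
  4  $ R end end  end end bool bool $      match end
  5  $ R end      end bool bool $          match end
  6  $ R          bool bool $              expand R ::= bool bool
  7  $ bool bool  bool bool $              match bool
Stack after step 7: $ bool (top = bool).

bool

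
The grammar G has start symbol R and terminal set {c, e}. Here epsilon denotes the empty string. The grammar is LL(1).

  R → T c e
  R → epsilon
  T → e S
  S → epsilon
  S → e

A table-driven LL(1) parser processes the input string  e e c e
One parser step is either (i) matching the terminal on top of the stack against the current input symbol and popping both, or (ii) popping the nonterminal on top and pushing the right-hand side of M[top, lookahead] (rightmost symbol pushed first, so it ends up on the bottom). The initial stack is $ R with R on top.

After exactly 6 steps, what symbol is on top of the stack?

     Stack      Input      Action
  1  $ R        e e c e $  expand R → T c e
  2  $ e c T    e e c e $  expand T → e S
  3  $ e c S e  e e c e $  match e
  4  $ e c S    e c e $    expand S → e
  5  $ e c e    e c e $    match e
  6  $ e c      c e $      match c
Stack after step 6: $ e (top = e).

e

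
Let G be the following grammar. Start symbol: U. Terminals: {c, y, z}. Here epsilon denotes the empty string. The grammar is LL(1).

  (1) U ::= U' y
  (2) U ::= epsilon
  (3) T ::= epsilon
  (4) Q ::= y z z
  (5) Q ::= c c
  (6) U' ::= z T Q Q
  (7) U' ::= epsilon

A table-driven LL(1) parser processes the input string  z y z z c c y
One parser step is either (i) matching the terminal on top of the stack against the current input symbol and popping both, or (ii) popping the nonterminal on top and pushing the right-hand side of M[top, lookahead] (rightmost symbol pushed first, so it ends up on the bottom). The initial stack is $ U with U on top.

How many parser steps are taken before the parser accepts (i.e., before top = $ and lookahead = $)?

      Stack        Input            Action
   1  $ U          z y z z c c y $  expand U ::= U' y
   2  $ y U'       z y z z c c y $  expand U' ::= z T Q Q
   3  $ y Q Q T z  z y z z c c y $  match z
   4  $ y Q Q T    y z z c c y $    expand T ::= epsilon
   5  $ y Q Q      y z z c c y $    expand Q ::= y z z
   6  $ y Q z z y  y z z c c y $    match y
   7  $ y Q z z    z z c c y $      match z
   8  $ y Q z      z c c y $        match z
   9  $ y Q        c c y $          expand Q ::= c c
  10  $ y c c      c c y $          match c
  11  $ y c        c y $            match c
  12  $ y          y $              match y
Accept reached after 12 steps.

12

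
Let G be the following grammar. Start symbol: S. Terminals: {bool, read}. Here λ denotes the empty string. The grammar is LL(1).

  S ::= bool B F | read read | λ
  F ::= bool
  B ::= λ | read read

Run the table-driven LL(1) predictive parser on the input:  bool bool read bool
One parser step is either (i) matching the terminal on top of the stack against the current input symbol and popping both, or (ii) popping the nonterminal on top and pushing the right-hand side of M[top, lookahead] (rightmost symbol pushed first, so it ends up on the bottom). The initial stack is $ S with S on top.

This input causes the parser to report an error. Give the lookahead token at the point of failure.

step 1: stack=$ S  input=bool bool read bool $  — expand S ::= bool B F
step 2: stack=$ F B bool  input=bool bool read bool $  — match bool
step 3: stack=$ F B  input=bool read bool $  — expand B ::= λ
step 4: stack=$ F  input=bool read bool $  — expand F ::= bool
step 5: stack=$ bool  input=bool read bool $  — match bool
step 6: stack=$  input=read bool $  — error: stack empty but input remains

read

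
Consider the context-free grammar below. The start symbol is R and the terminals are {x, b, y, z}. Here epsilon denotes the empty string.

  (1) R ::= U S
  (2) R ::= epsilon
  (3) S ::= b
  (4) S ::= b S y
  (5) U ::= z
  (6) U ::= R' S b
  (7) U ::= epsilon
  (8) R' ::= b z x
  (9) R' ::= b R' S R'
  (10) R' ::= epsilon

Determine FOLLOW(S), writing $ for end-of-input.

FIRST(S): from S::=b we get {b}; from S::=b S y we get {b}. So FIRST(S) = {b}.
FIRST(R'): from R'::=b z x we get {b}; from R'::=b R' S R' we get {b}; from R'::=epsilon we get {epsilon}. So FIRST(R') = {epsilon, b}.
FIRST(U): from U::=z we get {z}; from U::=R' S b we get {b}; from U::=epsilon we get {epsilon}. So FIRST(U) = {epsilon, b, z}.
FIRST(R): from R::=U S we get {b, z}; from R::=epsilon we get {epsilon}. So FIRST(R) = {epsilon, b, z}.
FOLLOW(R) includes $ since R is the start symbol.
FOLLOW(R): R appears on no right-hand side. Thus FOLLOW(R) = {$}.
FOLLOW(U): in R::=U S, U is followed by S with FIRST {b}. Thus FOLLOW(U) = {b}.
FOLLOW(R'): in U::=R' S b, R' is followed by S b with FIRST {b}; in R'::=b R' S R' (occurrence 1), R' is followed by S R' with FIRST {b}; in R'::=b R' S R' (occurrence 2), the suffix after R' is empty (adds nothing new). Thus FOLLOW(R') = {b}.
FOLLOW(S): in R::=U S, the suffix after S is empty, so FOLLOW(S) ⊇ FOLLOW(R) = {$}; in S::=b S y, S is followed by y with FIRST {y}; in U::=R' S b, S is followed by b with FIRST {b}; in R'::=b R' S R', S is followed by R' with FIRST {epsilon, b}; in R'::=b R' S R', the suffix after S is nullable, so FOLLOW(S) ⊇ FOLLOW(R') = {b}. Thus FOLLOW(S) = {$, b, y}.

{$, b, y}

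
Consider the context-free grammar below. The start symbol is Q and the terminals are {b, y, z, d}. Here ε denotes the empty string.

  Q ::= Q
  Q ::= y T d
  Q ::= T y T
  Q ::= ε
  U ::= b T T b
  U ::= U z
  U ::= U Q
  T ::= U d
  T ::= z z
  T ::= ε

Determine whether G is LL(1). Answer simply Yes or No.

FIRST(Q) = {ε, b, y, z}
FIRST(U) = {b}
FIRST(T) = {ε, b, z}
FOLLOW(Q) = {$, b, d, y, z}
FOLLOW(U) = {b, d, y, z}
FOLLOW(T) = {$, b, d, y, z}
Cell M[Q, $] receives both Q ::= Q and Q ::= ε — the grammar is not LL(1).

No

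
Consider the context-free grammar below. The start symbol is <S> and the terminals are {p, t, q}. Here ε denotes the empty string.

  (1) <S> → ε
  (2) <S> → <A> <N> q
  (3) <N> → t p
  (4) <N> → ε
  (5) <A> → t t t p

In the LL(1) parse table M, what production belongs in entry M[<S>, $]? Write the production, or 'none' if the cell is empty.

FIRST(<N>) = {ε, t}
FIRST(<A>) = {t}
FIRST(<S>) = {ε, t}  (via <A> <N> q)
FOLLOW(<S>) includes $ since <S> is the start symbol.
FOLLOW(<S>): <S> appears on no right-hand side. Thus FOLLOW(<S>) = {$}.
For <S> → ε: FIRST(ε) = {ε}, so it goes in M[<S>, t] for t ∈ {}; since ε ∈ FIRST, also for every t ∈ FOLLOW(<S>) = {$}.
For <S> → <A> <N> q: FIRST(<A> <N> q) = {t}, so it goes in M[<S>, t] for t ∈ {t}.

<S> → ε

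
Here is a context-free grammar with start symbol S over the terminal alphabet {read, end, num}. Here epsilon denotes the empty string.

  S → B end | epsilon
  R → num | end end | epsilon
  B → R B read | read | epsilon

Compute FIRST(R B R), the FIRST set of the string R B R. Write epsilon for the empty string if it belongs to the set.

FIRST(R): from R→num we get {num}; from R→end end we get {end}; from R→epsilon we get {epsilon}. So FIRST(R) = {epsilon, end, num}.
FIRST(B): from B→R B read we get {end, num, read}; from B→read we get {read}; from B→epsilon we get {epsilon}. So FIRST(B) = {epsilon, end, num, read}.
FIRST(S): from S→B end we get {end, num, read}; from S→epsilon we get {epsilon}. So FIRST(S) = {epsilon, end, num, read}.
FIRST(R B R): take FIRST of each symbol in turn, carrying on past any symbol whose FIRST contains epsilon; result {epsilon, end, num, read}.

{epsilon, end, num, read}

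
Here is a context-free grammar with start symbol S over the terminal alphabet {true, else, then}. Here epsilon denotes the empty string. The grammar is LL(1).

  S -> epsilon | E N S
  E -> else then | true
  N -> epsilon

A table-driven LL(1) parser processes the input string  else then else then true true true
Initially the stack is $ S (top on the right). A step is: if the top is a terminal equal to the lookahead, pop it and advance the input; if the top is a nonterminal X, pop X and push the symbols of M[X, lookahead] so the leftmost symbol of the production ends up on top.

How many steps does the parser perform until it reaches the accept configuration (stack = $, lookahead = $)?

      Stack            Input                                 Action
   1  $ S              else then else then true true true $  expand S -> E N S
   2  $ S N E          else then else then true true true $  expand E -> else then
   3  $ S N then else  else then else then true true true $  match else
   4  $ S N then       then else then true true true $       match then
   5  $ S N            else then true true true $            expand N -> epsilon
   6  $ S              else then true true true $            expand S -> E N S
   7  $ S N E          else then true true true $            expand E -> else then
   8  $ S N then else  else then true true true $            match else
   9  $ S N then       then true true true $                 match then
  10  $ S N            true true true $                      expand N -> epsilon
  11  $ S              true true true $                      expand S -> E N S
  12  $ S N E          true true true $                      expand E -> true
  13  $ S N true       true true true $                      match true
  14  $ S N            true true $                           expand N -> epsilon
  15  $ S              true true $                           expand S -> E N S
  16  $ S N E          true true $                           expand E -> true
  17  $ S N true       true true $                           match true
  18  $ S N            true $                                expand N -> epsilon
  19  $ S              true $                                expand S -> E N S
  20  $ S N E          true $                                expand E -> true
  21  $ S N true       true $                                match true
  22  $ S N            $                                     expand N -> epsilon
  23  $ S              $                                     expand S -> epsilon
Accept reached after 23 steps.

23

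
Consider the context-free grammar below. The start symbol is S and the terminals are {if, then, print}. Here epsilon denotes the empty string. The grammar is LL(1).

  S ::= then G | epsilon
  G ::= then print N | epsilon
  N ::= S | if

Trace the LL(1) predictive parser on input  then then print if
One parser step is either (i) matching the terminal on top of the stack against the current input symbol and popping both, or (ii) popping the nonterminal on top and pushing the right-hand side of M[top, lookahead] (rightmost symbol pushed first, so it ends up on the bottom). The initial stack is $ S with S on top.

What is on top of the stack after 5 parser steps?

step 1: stack=$ S  input=then then print if $  — expand S ::= then G
step 2: stack=$ G then  input=then then print if $  — match then
step 3: stack=$ G  input=then print if $  — expand G ::= then print N
step 4: stack=$ N print then  input=then print if $  — match then
step 5: stack=$ N print  input=print if $  — match print
Stack after step 5: $ N (top = N).

N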